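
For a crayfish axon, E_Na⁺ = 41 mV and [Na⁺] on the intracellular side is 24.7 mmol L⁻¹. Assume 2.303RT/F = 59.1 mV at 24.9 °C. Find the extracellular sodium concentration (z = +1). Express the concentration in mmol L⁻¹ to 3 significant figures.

122 mmol L⁻¹

Nernst: E = (59.1/1) · log₁₀([out]/[in]), so log₁₀([out]/[in]) = 41.0 × 1 / 59.1 = 0.6937.
[out]/[in] = 10^(0.6937) = 4.94.
[out] = 4.94 × 24.7 = 122 mmol L⁻¹.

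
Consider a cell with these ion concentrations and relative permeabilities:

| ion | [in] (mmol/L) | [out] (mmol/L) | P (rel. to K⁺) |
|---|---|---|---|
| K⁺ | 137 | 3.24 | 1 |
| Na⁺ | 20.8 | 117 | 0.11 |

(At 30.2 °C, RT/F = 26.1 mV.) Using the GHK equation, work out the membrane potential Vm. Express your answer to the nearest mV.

-56 mV

Vm = 26.1 · ln[(Σ P·[cation]ₒ + Σ P·[anion]ᵢ) / (Σ P·[cation]ᵢ + Σ P·[anion]ₒ)]
Numerator = 1×3.24 + 0.11×117 = 16.11
Denominator = 1×137 + 0.11×20.8 = 139.3
Vm = 26.1 · ln(0.11566) = 26.1 × (-2.1571) = -56.30 mV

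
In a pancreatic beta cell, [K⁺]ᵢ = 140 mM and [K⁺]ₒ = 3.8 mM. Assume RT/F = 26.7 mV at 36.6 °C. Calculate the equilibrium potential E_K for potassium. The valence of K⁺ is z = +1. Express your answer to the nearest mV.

E = (26.7/z) · ln([K⁺]_out/[K⁺]_in) with z = +1.
= (26.7/1) · ln(3.8/140) = 26.70 · ln(0.02714)
= 26.70 · (-3.6066) = -96.30 mV

-96 mV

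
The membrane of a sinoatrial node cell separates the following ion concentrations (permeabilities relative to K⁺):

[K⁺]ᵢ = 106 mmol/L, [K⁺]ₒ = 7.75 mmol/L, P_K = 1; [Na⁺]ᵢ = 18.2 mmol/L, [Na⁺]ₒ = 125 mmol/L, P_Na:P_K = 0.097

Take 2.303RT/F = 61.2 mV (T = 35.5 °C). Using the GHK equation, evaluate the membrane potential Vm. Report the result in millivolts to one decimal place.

-44.9 mV

Vm = 61.2 · log₁₀[(Σ P·[cation]ₒ + Σ P·[anion]ᵢ) / (Σ P·[cation]ᵢ + Σ P·[anion]ₒ)]
Numerator = 1×7.75 + 0.097×125 = 19.88
Denominator = 1×106 + 0.097×18.2 = 107.8
Vm = 61.2 · log₁₀(0.18443) = 61.2 × (-0.7342) = -44.93 mV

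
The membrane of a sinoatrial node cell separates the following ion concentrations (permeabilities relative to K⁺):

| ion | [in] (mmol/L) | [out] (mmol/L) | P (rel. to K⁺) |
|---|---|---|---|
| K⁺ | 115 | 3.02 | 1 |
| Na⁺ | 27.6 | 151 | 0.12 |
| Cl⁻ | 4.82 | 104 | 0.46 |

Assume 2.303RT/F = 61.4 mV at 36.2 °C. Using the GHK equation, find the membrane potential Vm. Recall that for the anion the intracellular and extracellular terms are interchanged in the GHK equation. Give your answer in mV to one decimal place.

-52.3 mV

Vm = 61.4 · log₁₀[(Σ P·[cation]ₒ + Σ P·[anion]ᵢ) / (Σ P·[cation]ᵢ + Σ P·[anion]ₒ)]
Numerator = 1×3.02 + 0.12×151 + 0.46×4.82 = 23.36
Denominator = 1×115 + 0.12×27.6 + 0.46×104 = 166.2
Vm = 61.4 · log₁₀(0.14058) = 61.4 × (-0.8521) = -52.32 mV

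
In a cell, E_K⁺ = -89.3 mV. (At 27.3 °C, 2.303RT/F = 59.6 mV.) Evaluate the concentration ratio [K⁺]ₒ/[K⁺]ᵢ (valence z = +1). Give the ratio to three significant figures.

0.0317

log₁₀([out]/[in]) = E·z/(59.6) = -89.3 × 1 / 59.6 = -1.4983
[out]/[in] = 10^(-1.4983) = 0.03175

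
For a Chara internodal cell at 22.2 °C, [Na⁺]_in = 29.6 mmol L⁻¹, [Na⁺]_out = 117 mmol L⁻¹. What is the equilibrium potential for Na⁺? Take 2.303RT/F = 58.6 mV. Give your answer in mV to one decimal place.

35.0 mV

E = (58.6/z) · log₁₀([Na⁺]_out/[Na⁺]_in) with z = +1.
= (58.6/1) · log₁₀(117/29.6) = 58.60 · log₁₀(3.953)
= 58.60 · (0.5969) = 34.98 mV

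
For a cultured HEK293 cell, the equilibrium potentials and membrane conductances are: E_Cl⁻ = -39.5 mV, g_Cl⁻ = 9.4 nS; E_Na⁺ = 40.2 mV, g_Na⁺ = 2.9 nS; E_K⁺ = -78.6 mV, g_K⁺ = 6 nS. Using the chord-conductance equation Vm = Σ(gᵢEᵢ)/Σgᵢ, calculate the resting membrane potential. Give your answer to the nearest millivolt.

Σ gᵢEᵢ = 9.4·(-39.5) + 2.9·(40.2) + 6·(-78.6) = -726.32
Σ gᵢ = 9.4 + 2.9 + 6 = 18.3
Vm = -726.32 / 18.3 = -39.69 mV

-40 mV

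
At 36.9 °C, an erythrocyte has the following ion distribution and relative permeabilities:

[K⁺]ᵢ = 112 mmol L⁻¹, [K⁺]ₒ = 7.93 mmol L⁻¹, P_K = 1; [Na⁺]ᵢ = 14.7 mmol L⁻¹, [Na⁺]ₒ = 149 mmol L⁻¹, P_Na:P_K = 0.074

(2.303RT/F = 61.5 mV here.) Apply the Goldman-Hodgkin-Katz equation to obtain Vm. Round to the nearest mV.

Vm = 61.5 · log₁₀[(Σ P·[cation]ₒ + Σ P·[anion]ᵢ) / (Σ P·[cation]ᵢ + Σ P·[anion]ₒ)]
Numerator = 1×7.93 + 0.074×149 = 18.96
Denominator = 1×112 + 0.074×14.7 = 113.1
Vm = 61.5 · log₁₀(0.16762) = 61.5 × (-0.7757) = -47.70 mV

-48 mV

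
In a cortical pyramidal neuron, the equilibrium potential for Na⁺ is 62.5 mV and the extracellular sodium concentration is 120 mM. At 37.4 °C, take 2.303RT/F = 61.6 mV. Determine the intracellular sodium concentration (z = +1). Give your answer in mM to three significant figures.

11.6 mM

Nernst: E = (61.6/1) · log₁₀([out]/[in]), so log₁₀([out]/[in]) = 62.5 × 1 / 61.6 = 1.0146.
[out]/[in] = 10^(1.0146) = 10.34.
[in] = 120 / 10.34 = 11.6 mM.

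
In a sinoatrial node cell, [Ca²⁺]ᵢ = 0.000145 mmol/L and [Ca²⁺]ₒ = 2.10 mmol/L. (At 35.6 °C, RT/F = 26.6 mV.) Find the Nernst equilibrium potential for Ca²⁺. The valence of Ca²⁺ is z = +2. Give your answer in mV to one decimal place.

127.4 mV

E = (26.6/z) · ln([Ca²⁺]_out/[Ca²⁺]_in) with z = +2.
= (26.6/2) · ln(2.10/0.000145) = 13.30 · ln(1.448e+04)
= 13.30 · (9.5807) = 127.42 mV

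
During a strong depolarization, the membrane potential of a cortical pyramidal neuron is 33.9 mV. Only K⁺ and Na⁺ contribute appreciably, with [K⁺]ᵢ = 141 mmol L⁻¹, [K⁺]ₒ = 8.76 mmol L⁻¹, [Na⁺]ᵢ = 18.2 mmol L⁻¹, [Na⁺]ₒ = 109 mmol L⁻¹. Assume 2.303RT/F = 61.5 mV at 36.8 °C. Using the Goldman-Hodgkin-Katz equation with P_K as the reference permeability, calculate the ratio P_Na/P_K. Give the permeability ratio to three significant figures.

11.1

Let α = P_Na/P_K. GHK: Vm = 61.5·log₁₀[(Kₒ + α·Naₒ)/(Kᵢ + α·Naᵢ)].
10^(Vm/61.5) = 10^(33.9/61.5) = 3.5581
So 3.5581·(Kᵢ + α·Naᵢ) = Kₒ + α·Naₒ → α = (3.5581·141.0 − 8.76) / (109.0 − 3.5581·18.2)
α = (501.7 − 8.76) / (109.0 − 64.76) = 492.9/44.24 = 11.14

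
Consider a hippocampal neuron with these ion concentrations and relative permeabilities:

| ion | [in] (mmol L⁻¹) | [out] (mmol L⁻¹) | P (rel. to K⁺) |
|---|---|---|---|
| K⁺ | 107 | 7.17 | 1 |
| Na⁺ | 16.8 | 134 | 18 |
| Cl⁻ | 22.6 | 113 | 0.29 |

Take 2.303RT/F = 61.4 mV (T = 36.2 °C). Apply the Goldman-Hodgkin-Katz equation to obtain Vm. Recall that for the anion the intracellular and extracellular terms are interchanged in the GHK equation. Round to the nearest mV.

45 mV

Vm = 61.4 · log₁₀[(Σ P·[cation]ₒ + Σ P·[anion]ᵢ) / (Σ P·[cation]ᵢ + Σ P·[anion]ₒ)]
Numerator = 1×7.17 + 18×134 + 0.29×22.6 = 2426
Denominator = 1×107 + 18×16.8 + 0.29×113 = 442.2
Vm = 61.4 · log₁₀(5.486) = 61.4 × (0.7393) = 45.39 mV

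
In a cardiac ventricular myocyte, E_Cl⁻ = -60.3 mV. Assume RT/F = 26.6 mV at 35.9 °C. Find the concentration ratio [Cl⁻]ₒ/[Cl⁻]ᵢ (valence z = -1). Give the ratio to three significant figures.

9.65

ln([out]/[in]) = E·z/(26.6) = -60.3 × -1 / 26.6 = 2.2669
[out]/[in] = e^(2.2669) = 9.65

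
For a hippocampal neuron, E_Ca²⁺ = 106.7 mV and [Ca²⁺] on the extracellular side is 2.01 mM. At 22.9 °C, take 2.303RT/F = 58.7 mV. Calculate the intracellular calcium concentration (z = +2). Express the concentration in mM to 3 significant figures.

0.000465 mM

Nernst: E = (58.7/2) · log₁₀([out]/[in]), so log₁₀([out]/[in]) = 106.7 × 2 / 58.7 = 3.6354.
[out]/[in] = 10^(3.6354) = 4320.
[in] = 2.01 / 4320 = 0.0004653 mM.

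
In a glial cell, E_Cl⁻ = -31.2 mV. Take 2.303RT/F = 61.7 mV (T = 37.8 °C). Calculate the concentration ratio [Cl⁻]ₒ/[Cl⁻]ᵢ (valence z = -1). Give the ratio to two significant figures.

log₁₀([out]/[in]) = E·z/(61.7) = -31.2 × -1 / 61.7 = 0.5057
[out]/[in] = 10^(0.5057) = 3.204

3.2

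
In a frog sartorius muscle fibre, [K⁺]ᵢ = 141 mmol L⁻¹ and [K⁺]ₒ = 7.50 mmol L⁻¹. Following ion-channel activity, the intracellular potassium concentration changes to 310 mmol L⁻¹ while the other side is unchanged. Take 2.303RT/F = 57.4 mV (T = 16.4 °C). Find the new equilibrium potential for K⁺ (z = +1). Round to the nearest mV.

-93 mV

After the shift: [K⁺]_out = 7.50, [K⁺]_in = 310 mmol L⁻¹.
E_new = (57.4/1)·log₁₀(7.50/310) = 57.40 · (-1.6163) = -92.78 mV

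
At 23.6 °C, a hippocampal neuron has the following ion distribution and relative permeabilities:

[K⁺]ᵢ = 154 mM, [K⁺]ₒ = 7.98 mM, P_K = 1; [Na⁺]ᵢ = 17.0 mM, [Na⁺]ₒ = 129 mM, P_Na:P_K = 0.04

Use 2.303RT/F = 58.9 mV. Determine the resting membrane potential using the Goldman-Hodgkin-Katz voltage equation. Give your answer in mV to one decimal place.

-63.1 mV

Vm = 58.9 · log₁₀[(Σ P·[cation]ₒ + Σ P·[anion]ᵢ) / (Σ P·[cation]ᵢ + Σ P·[anion]ₒ)]
Numerator = 1×7.98 + 0.04×129 = 13.14
Denominator = 1×154 + 0.04×17.0 = 154.7
Vm = 58.9 · log₁₀(0.08495) = 58.9 × (-1.0708) = -63.07 mV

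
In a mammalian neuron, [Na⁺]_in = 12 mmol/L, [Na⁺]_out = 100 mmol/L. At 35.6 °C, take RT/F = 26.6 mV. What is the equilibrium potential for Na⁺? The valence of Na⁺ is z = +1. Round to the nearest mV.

56 mV

E = (26.6/z) · ln([Na⁺]_out/[Na⁺]_in) with z = +1.
= (26.6/1) · ln(100/12) = 26.60 · ln(8.333)
= 26.60 · (2.1203) = 56.40 mV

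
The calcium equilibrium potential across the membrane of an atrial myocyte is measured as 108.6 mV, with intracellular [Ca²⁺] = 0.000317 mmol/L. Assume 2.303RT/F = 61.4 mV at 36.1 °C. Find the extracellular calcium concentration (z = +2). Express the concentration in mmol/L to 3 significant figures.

Nernst: E = (61.4/2) · log₁₀([out]/[in]), so log₁₀([out]/[in]) = 108.6 × 2 / 61.4 = 3.5375.
[out]/[in] = 10^(3.5375) = 3447.
[out] = 3447 × 0.000317 = 1.093 mmol/L.

1.09 mmol/L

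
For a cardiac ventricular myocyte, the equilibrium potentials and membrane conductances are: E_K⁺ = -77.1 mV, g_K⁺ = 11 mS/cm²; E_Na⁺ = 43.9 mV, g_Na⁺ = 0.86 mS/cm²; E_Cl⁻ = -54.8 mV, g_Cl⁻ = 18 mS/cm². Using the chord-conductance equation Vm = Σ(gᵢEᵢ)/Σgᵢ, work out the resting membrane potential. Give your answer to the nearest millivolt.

-60 mV

Σ gᵢEᵢ = 11·(-77.1) + 0.86·(43.9) + 18·(-54.8) = -1796.75
Σ gᵢ = 11 + 0.86 + 18 = 29.86
Vm = -1796.75 / 29.86 = -60.17 mV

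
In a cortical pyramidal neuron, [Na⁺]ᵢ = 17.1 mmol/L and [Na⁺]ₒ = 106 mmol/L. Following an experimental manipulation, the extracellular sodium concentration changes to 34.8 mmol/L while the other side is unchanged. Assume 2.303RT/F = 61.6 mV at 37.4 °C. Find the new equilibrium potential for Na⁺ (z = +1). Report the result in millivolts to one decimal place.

After the shift: [Na⁺]_out = 34.8, [Na⁺]_in = 17.1 mmol/L.
E_new = (61.6/1)·log₁₀(34.8/17.1) = 61.60 · (0.3086) = 19.01 mV

19.0 mV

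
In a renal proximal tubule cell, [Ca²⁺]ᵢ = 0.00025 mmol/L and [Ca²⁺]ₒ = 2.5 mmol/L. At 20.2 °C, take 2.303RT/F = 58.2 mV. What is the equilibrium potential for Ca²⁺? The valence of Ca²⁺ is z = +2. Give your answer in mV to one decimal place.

116.4 mV

E = (58.2/z) · log₁₀([Ca²⁺]_out/[Ca²⁺]_in) with z = +2.
= (58.2/2) · log₁₀(2.5/0.00025) = 29.10 · log₁₀(1e+04)
= 29.10 · (4.0000) = 116.40 mV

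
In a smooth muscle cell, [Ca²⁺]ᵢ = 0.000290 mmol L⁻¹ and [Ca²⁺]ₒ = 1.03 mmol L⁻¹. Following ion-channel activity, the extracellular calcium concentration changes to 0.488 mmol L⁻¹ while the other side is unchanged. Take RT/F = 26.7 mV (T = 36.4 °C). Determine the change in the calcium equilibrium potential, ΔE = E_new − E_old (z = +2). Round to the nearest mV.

E_old = (26.7/2)·ln(1.03/0.000290) = 109.14 mV
E_new = (26.7/2)·ln(0.488/0.000290) = 99.17 mV
ΔE = 99.17 − (109.14) = -9.97 mV

-10 mV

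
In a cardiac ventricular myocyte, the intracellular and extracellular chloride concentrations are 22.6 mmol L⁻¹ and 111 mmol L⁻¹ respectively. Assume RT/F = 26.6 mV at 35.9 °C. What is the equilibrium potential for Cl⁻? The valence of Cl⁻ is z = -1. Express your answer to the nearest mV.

-42 mV

E = (26.6/z) · ln([Cl⁻]_out/[Cl⁻]_in) with z = -1.
For an anion, dividing by z = -1 reverses the sign.
= (26.6/-1) · ln(111/22.6) = -26.60 · ln(4.912)
= -26.60 · (1.5916) = -42.34 mV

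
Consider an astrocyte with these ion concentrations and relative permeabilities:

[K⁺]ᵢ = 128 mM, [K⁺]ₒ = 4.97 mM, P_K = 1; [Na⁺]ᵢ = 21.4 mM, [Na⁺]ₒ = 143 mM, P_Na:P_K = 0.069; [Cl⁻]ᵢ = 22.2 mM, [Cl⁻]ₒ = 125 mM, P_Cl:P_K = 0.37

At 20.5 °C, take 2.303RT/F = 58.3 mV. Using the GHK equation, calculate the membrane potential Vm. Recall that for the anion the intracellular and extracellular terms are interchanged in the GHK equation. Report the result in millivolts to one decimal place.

-51.4 mV

Vm = 58.3 · log₁₀[(Σ P·[cation]ₒ + Σ P·[anion]ᵢ) / (Σ P·[cation]ᵢ + Σ P·[anion]ₒ)]
Numerator = 1×4.97 + 0.069×143 + 0.37×22.2 = 23.05
Denominator = 1×128 + 0.069×21.4 + 0.37×125 = 175.7
Vm = 58.3 · log₁₀(0.13118) = 58.3 × (-0.8821) = -51.43 mV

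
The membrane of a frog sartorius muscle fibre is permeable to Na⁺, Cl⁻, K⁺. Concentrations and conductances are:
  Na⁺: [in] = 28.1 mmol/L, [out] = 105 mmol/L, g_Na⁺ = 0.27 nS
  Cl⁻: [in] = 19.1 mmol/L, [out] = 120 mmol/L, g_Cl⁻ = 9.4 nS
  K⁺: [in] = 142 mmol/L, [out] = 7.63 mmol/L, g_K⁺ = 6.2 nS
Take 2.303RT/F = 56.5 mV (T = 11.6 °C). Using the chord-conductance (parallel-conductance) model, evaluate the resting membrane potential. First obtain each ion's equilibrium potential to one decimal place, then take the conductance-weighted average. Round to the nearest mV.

-54 mV

E_Na⁺ = (56.5/1)·log₁₀(105/28.1) = 32.3 mV
E_Cl⁻ = (56.5/-1)·log₁₀(120/19.1) = -45.1 mV
E_K⁺ = (56.5/1)·log₁₀(7.63/142) = -71.7 mV
Vm = (Σ gᵢEᵢ)/(Σ gᵢ) = (0.27·32.3 + 9.4·-45.1 + 6.2·-71.7) / (0.27 + 9.4 + 6.2)
= -859.76 / 15.87 = -54.18 mV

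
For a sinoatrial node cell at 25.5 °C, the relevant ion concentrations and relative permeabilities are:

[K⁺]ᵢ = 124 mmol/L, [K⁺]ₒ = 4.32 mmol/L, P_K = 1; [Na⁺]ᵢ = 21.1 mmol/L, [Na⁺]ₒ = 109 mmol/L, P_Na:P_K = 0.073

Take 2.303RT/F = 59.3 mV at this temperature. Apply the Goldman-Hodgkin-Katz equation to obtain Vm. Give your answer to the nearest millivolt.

-60 mV

Vm = 59.3 · log₁₀[(Σ P·[cation]ₒ + Σ P·[anion]ᵢ) / (Σ P·[cation]ᵢ + Σ P·[anion]ₒ)]
Numerator = 1×4.32 + 0.073×109 = 12.28
Denominator = 1×124 + 0.073×21.1 = 125.5
Vm = 59.3 · log₁₀(0.097793) = 59.3 × (-1.0097) = -59.87 mV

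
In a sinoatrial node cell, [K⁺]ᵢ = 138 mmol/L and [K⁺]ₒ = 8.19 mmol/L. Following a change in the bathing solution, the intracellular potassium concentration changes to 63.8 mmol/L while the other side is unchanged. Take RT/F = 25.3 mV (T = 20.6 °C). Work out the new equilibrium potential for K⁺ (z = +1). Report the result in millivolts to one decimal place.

After the shift: [K⁺]_out = 8.19, [K⁺]_in = 63.8 mmol/L.
E_new = (25.3/1)·ln(8.19/63.8) = 25.30 · (-2.0528) = -51.94 mV

-51.9 mV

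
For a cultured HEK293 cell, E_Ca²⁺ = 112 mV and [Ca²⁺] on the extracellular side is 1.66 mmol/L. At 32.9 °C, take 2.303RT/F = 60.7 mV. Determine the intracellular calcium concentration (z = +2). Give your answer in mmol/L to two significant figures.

Nernst: E = (60.7/2) · log₁₀([out]/[in]), so log₁₀([out]/[in]) = 112.0 × 2 / 60.7 = 3.6903.
[out]/[in] = 10^(3.6903) = 4901.
[in] = 1.66 / 4901 = 0.0003387 mmol/L.

0.00034 mmol/L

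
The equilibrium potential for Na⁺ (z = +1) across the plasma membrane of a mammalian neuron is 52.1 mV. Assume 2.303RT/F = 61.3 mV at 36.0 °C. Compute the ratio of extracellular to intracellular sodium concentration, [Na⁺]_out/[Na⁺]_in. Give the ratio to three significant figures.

log₁₀([out]/[in]) = E·z/(61.3) = 52.1 × 1 / 61.3 = 0.8499
[out]/[in] = 10^(0.8499) = 7.078

7.08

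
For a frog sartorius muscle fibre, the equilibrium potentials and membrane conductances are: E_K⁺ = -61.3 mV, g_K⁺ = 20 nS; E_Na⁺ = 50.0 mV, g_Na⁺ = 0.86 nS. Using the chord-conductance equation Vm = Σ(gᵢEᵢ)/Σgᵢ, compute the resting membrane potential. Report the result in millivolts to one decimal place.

-56.7 mV

Σ gᵢEᵢ = 20·(-61.3) + 0.86·(50.0) = -1183.00
Σ gᵢ = 20 + 0.86 = 20.86
Vm = -1183.00 / 20.86 = -56.71 mV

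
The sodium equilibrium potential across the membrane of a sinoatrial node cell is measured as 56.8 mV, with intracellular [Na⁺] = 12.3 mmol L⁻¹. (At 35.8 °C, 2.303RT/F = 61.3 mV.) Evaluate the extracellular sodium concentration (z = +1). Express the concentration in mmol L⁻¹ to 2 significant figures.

100 mmol L⁻¹

Nernst: E = (61.3/1) · log₁₀([out]/[in]), so log₁₀([out]/[in]) = 56.8 × 1 / 61.3 = 0.9266.
[out]/[in] = 10^(0.9266) = 8.445.
[out] = 8.445 × 12.3 = 103.9 mmol L⁻¹.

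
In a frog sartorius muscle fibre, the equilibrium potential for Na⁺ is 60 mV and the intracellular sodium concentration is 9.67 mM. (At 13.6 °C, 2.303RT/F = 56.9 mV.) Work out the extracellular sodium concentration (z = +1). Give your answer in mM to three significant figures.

Nernst: E = (56.9/1) · log₁₀([out]/[in]), so log₁₀([out]/[in]) = 60.0 × 1 / 56.9 = 1.0545.
[out]/[in] = 10^(1.0545) = 11.34.
[out] = 11.34 × 9.67 = 109.6 mM.

110 mM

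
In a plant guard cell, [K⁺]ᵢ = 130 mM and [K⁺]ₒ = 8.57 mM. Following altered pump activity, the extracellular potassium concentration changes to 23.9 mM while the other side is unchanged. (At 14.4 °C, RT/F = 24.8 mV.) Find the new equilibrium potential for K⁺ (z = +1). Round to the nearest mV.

-42 mV

After the shift: [K⁺]_out = 23.9, [K⁺]_in = 130 mM.
E_new = (24.8/1)·ln(23.9/130) = 24.80 · (-1.6937) = -42.00 mV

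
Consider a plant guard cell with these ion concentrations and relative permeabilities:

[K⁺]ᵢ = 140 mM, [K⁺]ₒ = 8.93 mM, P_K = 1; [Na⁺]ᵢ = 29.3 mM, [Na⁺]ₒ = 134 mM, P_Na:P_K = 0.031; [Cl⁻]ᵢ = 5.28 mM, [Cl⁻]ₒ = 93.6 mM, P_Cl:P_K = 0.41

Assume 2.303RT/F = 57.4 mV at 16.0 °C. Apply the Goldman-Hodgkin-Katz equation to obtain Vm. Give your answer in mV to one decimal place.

-61.4 mV

Vm = 57.4 · log₁₀[(Σ P·[cation]ₒ + Σ P·[anion]ᵢ) / (Σ P·[cation]ᵢ + Σ P·[anion]ₒ)]
Numerator = 1×8.93 + 0.031×134 + 0.41×5.28 = 15.25
Denominator = 1×140 + 0.031×29.3 + 0.41×93.6 = 179.3
Vm = 57.4 · log₁₀(0.085054) = 57.4 × (-1.0703) = -61.44 mV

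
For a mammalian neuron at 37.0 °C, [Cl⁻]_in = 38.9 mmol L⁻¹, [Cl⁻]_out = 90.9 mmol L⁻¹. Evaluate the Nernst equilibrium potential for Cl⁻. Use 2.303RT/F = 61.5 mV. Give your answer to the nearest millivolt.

E = (61.5/z) · log₁₀([Cl⁻]_out/[Cl⁻]_in) with z = -1.
For an anion, dividing by z = -1 reverses the sign.
= (61.5/-1) · log₁₀(90.9/38.9) = -61.50 · log₁₀(2.337)
= -61.50 · (0.3686) = -22.67 mV

-23 mV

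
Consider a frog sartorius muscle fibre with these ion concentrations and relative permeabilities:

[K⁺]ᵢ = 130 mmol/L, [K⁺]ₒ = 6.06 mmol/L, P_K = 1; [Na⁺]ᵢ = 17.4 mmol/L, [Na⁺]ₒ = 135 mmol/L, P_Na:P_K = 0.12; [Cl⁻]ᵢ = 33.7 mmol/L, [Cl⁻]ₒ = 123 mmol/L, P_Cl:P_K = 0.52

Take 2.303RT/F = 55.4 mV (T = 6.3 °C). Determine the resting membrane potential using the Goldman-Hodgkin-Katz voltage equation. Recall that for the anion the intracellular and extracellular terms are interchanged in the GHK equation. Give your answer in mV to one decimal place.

Vm = 55.4 · log₁₀[(Σ P·[cation]ₒ + Σ P·[anion]ᵢ) / (Σ P·[cation]ᵢ + Σ P·[anion]ₒ)]
Numerator = 1×6.06 + 0.12×135 + 0.52×33.7 = 39.78
Denominator = 1×130 + 0.12×17.4 + 0.52×123 = 196
Vm = 55.4 · log₁₀(0.20293) = 55.4 × (-0.6927) = -38.37 mV

-38.4 mV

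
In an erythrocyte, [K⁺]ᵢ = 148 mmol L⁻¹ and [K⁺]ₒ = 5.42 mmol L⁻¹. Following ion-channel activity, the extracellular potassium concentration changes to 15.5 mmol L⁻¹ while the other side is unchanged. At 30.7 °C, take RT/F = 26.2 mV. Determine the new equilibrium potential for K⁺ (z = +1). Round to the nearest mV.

-59 mV

After the shift: [K⁺]_out = 15.5, [K⁺]_in = 148 mmol L⁻¹.
E_new = (26.2/1)·ln(15.5/148) = 26.20 · (-2.2564) = -59.12 mV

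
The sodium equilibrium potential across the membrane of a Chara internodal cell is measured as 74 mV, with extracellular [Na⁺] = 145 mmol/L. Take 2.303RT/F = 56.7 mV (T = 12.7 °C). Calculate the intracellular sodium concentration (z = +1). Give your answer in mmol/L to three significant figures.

7.18 mmol/L

Nernst: E = (56.7/1) · log₁₀([out]/[in]), so log₁₀([out]/[in]) = 74.0 × 1 / 56.7 = 1.3051.
[out]/[in] = 10^(1.3051) = 20.19.
[in] = 145 / 20.19 = 7.182 mmol/L.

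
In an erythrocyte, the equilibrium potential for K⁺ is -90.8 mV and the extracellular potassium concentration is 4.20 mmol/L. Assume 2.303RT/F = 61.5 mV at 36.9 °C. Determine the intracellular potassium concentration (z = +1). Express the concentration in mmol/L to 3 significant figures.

126 mmol/L

Nernst: E = (61.5/1) · log₁₀([out]/[in]), so log₁₀([out]/[in]) = -90.8 × 1 / 61.5 = -1.4764.
[out]/[in] = 10^(-1.4764) = 0.03339.
[in] = 4.20 / 0.03339 = 125.8 mmol/L.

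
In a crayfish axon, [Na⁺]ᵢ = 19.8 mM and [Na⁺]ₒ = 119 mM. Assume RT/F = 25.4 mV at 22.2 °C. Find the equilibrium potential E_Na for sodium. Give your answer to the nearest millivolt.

46 mV

E = (25.4/z) · ln([Na⁺]_out/[Na⁺]_in) with z = +1.
= (25.4/1) · ln(119/19.8) = 25.40 · ln(6.01)
= 25.40 · (1.7934) = 45.55 mV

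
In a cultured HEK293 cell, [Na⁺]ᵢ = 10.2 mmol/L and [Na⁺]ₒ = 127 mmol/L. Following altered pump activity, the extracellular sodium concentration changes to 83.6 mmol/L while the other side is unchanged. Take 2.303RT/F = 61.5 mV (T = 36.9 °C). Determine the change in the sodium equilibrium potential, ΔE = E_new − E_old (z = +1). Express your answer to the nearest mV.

E_old = (61.5/1)·log₁₀(127/10.2) = 67.36 mV
E_new = (61.5/1)·log₁₀(83.6/10.2) = 56.19 mV
ΔE = 56.19 − (67.36) = -11.17 mV

-11 mV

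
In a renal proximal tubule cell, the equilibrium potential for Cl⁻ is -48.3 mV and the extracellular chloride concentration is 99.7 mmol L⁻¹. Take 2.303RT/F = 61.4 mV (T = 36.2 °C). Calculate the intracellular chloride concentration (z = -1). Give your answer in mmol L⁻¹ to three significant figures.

16.3 mmol L⁻¹

Nernst: E = (61.4/-1) · log₁₀([out]/[in]), so log₁₀([out]/[in]) = -48.3 × -1 / 61.4 = 0.7866.
[out]/[in] = 10^(0.7866) = 6.118.
[in] = 99.7 / 6.118 = 16.29 mmol L⁻¹.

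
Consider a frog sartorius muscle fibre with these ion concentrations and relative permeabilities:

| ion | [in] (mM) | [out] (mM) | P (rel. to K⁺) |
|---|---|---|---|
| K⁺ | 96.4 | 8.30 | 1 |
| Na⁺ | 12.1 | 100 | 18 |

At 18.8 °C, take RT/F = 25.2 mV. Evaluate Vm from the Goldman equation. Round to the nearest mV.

44 mV

Vm = 25.2 · ln[(Σ P·[cation]ₒ + Σ P·[anion]ᵢ) / (Σ P·[cation]ᵢ + Σ P·[anion]ₒ)]
Numerator = 1×8.30 + 18×100 = 1808
Denominator = 1×96.4 + 18×12.1 = 314.2
Vm = 25.2 · ln(5.7553) = 25.2 × (1.7501) = 44.10 mV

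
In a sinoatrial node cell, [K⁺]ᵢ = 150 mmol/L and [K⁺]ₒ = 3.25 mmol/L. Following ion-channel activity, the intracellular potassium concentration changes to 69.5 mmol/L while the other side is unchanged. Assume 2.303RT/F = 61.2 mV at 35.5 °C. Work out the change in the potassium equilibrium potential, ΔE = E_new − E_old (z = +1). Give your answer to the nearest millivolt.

20 mV

E_old = (61.2/1)·log₁₀(3.25/150) = -101.85 mV
E_new = (61.2/1)·log₁₀(3.25/69.5) = -81.40 mV
ΔE = -81.40 − (-101.85) = 20.45 mV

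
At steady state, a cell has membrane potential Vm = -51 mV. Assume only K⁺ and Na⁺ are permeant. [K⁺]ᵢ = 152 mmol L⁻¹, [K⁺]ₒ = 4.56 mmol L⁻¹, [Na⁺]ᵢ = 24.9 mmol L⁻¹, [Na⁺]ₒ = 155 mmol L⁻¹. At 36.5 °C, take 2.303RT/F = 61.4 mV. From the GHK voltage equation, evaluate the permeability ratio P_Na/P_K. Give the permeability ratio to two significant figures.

0.12

Let α = P_Na/P_K. GHK: Vm = 61.4·log₁₀[(Kₒ + α·Naₒ)/(Kᵢ + α·Naᵢ)].
10^(Vm/61.4) = 10^(-51.0/61.4) = 0.1477
So 0.1477·(Kᵢ + α·Naᵢ) = Kₒ + α·Naₒ → α = (0.1477·152.0 − 4.56) / (155.0 − 0.1477·24.9)
α = (22.45 − 4.56) / (155.0 − 3.678) = 17.89/151.3 = 0.1182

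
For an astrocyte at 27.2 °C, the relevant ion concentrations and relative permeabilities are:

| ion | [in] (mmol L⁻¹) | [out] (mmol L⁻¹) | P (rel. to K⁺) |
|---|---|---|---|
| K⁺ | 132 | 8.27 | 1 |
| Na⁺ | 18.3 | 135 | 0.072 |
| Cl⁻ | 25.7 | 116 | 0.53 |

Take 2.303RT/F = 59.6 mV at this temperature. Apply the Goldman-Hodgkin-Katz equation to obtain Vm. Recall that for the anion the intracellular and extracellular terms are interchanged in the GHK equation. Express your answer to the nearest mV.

-47 mV

Vm = 59.6 · log₁₀[(Σ P·[cation]ₒ + Σ P·[anion]ᵢ) / (Σ P·[cation]ᵢ + Σ P·[anion]ₒ)]
Numerator = 1×8.27 + 0.072×135 + 0.53×25.7 = 31.61
Denominator = 1×132 + 0.072×18.3 + 0.53×116 = 194.8
Vm = 59.6 · log₁₀(0.16228) = 59.6 × (-0.7897) = -47.07 mV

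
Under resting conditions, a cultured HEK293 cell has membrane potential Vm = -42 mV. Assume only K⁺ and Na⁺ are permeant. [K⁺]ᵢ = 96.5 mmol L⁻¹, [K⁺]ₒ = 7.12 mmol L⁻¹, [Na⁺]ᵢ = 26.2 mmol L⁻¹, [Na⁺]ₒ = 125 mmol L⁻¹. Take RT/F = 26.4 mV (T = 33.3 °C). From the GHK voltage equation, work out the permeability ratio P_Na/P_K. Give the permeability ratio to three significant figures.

Let α = P_Na/P_K. GHK: Vm = 26.4·ln[(Kₒ + α·Naₒ)/(Kᵢ + α·Naᵢ)].
e^(Vm/26.4) = e^(-42.0/26.4) = 0.20374
So 0.20374·(Kᵢ + α·Naᵢ) = Kₒ + α·Naₒ → α = (0.20374·96.5 − 7.12) / (125.0 − 0.20374·26.2)
α = (19.66 − 7.12) / (125.0 − 5.338) = 12.54/119.7 = 0.1048

0.105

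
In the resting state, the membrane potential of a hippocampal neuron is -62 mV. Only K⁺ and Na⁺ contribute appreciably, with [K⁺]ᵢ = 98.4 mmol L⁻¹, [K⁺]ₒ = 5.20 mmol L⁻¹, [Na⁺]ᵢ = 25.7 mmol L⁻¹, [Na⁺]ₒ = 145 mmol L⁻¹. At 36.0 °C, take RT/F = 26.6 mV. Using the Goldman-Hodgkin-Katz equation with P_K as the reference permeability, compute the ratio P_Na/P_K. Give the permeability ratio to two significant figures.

Let α = P_Na/P_K. GHK: Vm = 26.6·ln[(Kₒ + α·Naₒ)/(Kᵢ + α·Naᵢ)].
e^(Vm/26.6) = e^(-62.0/26.6) = 0.097215
So 0.097215·(Kᵢ + α·Naᵢ) = Kₒ + α·Naₒ → α = (0.097215·98.4 − 5.2) / (145.0 − 0.097215·25.7)
α = (9.566 − 5.2) / (145.0 − 2.498) = 4.366/142.5 = 0.03064

0.031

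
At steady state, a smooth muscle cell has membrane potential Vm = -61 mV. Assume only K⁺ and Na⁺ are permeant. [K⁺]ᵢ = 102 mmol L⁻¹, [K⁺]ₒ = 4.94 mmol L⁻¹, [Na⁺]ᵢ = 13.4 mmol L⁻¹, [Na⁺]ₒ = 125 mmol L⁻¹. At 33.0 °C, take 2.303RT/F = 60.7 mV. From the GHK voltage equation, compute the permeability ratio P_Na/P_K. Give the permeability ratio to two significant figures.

0.042

Let α = P_Na/P_K. GHK: Vm = 60.7·log₁₀[(Kₒ + α·Naₒ)/(Kᵢ + α·Naᵢ)].
10^(Vm/60.7) = 10^(-61.0/60.7) = 0.098868
So 0.098868·(Kᵢ + α·Naᵢ) = Kₒ + α·Naₒ → α = (0.098868·102.0 − 4.94) / (125.0 − 0.098868·13.4)
α = (10.08 − 4.94) / (125.0 − 1.325) = 5.145/123.7 = 0.0416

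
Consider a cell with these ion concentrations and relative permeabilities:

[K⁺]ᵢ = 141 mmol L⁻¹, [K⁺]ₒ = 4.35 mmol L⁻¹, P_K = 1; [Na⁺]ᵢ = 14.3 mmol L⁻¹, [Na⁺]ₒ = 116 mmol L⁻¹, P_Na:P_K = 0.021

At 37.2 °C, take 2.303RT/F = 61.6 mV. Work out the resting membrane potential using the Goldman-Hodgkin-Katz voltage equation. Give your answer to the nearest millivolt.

Vm = 61.6 · log₁₀[(Σ P·[cation]ₒ + Σ P·[anion]ᵢ) / (Σ P·[cation]ᵢ + Σ P·[anion]ₒ)]
Numerator = 1×4.35 + 0.021×116 = 6.786
Denominator = 1×141 + 0.021×14.3 = 141.3
Vm = 61.6 · log₁₀(0.048025) = 61.6 × (-1.3185) = -81.22 mV

-81 mV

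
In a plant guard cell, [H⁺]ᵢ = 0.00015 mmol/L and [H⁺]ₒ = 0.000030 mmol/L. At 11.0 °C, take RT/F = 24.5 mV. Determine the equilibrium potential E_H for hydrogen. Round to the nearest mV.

-39 mV

E = (24.5/z) · ln([H⁺]_out/[H⁺]_in) with z = +1.
= (24.5/1) · ln(0.000030/0.00015) = 24.50 · ln(0.2)
= 24.50 · (-1.6094) = -39.43 mV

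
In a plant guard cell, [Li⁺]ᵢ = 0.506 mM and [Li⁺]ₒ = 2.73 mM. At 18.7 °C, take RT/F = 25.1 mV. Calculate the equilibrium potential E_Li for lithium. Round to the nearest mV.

E = (25.1/z) · ln([Li⁺]_out/[Li⁺]_in) with z = +1.
= (25.1/1) · ln(2.73/0.506) = 25.10 · ln(5.395)
= 25.10 · (1.6855) = 42.31 mV

42 mV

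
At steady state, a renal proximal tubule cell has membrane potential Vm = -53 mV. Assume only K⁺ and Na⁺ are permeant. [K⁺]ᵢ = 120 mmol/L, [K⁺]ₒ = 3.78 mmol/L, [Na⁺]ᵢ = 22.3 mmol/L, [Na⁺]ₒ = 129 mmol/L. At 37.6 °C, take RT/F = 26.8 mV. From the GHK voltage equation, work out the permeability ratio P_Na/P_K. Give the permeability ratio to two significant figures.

Let α = P_Na/P_K. GHK: Vm = 26.8·ln[(Kₒ + α·Naₒ)/(Kᵢ + α·Naᵢ)].
e^(Vm/26.8) = e^(-53.0/26.8) = 0.1384
So 0.1384·(Kᵢ + α·Naᵢ) = Kₒ + α·Naₒ → α = (0.1384·120.0 − 3.78) / (129.0 − 0.1384·22.3)
α = (16.61 − 3.78) / (129.0 − 3.086) = 12.83/125.9 = 0.1019

0.10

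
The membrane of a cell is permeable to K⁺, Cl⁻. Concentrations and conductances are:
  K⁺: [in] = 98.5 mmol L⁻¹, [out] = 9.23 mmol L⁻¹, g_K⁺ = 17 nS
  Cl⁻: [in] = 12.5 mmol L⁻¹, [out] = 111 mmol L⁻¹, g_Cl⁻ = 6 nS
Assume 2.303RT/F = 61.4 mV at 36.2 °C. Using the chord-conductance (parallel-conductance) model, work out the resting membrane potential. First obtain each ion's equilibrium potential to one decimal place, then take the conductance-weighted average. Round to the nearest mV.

-62 mV

E_K⁺ = (61.4/1)·log₁₀(9.23/98.5) = -63.1 mV
E_Cl⁻ = (61.4/-1)·log₁₀(111/12.5) = -58.2 mV
Vm = (Σ gᵢEᵢ)/(Σ gᵢ) = (17·-63.1 + 6·-58.2) / (17 + 6)
= -1421.90 / 23 = -61.82 mV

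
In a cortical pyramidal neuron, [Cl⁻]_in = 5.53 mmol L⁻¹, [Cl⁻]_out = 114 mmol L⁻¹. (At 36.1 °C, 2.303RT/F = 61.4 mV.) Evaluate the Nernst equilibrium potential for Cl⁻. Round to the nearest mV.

E = (61.4/z) · log₁₀([Cl⁻]_out/[Cl⁻]_in) with z = -1.
For an anion, dividing by z = -1 reverses the sign.
= (61.4/-1) · log₁₀(114/5.53) = -61.40 · log₁₀(20.61)
= -61.40 · (1.3142) = -80.69 mV

-81 mV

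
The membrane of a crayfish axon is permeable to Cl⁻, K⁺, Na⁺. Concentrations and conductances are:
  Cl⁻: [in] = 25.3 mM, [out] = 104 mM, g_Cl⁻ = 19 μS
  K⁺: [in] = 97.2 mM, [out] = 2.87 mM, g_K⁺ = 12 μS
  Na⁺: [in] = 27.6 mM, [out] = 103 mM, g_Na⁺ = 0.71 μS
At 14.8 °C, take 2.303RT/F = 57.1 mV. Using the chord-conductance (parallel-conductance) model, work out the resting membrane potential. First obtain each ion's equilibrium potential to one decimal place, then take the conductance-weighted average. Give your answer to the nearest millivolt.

E_Cl⁻ = (57.1/-1)·log₁₀(104/25.3) = -35.1 mV
E_K⁺ = (57.1/1)·log₁₀(2.87/97.2) = -87.4 mV
E_Na⁺ = (57.1/1)·log₁₀(103/27.6) = 32.7 mV
Vm = (Σ gᵢEᵢ)/(Σ gᵢ) = (19·-35.1 + 12·-87.4 + 0.71·32.7) / (19 + 12 + 0.71)
= -1692.48 / 31.71 = -53.37 mV

-53 mV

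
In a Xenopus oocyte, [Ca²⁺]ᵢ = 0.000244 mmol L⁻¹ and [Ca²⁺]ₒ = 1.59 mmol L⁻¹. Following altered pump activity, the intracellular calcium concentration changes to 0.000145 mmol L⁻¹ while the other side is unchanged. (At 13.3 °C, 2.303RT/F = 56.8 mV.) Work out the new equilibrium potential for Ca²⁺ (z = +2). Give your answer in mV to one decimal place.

After the shift: [Ca²⁺]_out = 1.59, [Ca²⁺]_in = 0.000145 mmol L⁻¹.
E_new = (56.8/2)·log₁₀(1.59/0.000145) = 28.40 · (4.0400) = 114.74 mV

114.7 mV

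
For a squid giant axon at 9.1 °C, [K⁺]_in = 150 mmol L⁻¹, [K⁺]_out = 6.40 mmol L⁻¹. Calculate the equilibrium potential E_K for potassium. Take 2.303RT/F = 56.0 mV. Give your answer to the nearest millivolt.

-77 mV

E = (56.0/z) · log₁₀([K⁺]_out/[K⁺]_in) with z = +1.
= (56.0/1) · log₁₀(6.40/150) = 56.00 · log₁₀(0.04267)
= 56.00 · (-1.3699) = -76.72 mV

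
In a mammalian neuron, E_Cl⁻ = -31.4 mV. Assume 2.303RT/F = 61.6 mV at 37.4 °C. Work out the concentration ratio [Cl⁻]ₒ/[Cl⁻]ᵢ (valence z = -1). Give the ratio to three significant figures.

3.23

log₁₀([out]/[in]) = E·z/(61.6) = -31.4 × -1 / 61.6 = 0.5097
[out]/[in] = 10^(0.5097) = 3.234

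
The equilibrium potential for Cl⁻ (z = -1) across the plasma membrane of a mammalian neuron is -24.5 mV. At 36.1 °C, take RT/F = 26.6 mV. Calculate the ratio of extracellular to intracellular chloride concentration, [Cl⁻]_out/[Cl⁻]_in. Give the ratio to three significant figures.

2.51

ln([out]/[in]) = E·z/(26.6) = -24.5 × -1 / 26.6 = 0.9211
[out]/[in] = e^(0.9211) = 2.512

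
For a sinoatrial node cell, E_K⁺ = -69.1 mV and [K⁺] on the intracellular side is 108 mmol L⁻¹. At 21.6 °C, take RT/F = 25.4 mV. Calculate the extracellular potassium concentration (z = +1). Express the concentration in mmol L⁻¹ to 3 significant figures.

Nernst: E = (25.4/1) · ln([out]/[in]), so ln([out]/[in]) = -69.1 × 1 / 25.4 = -2.7205.
[out]/[in] = e^(-2.7205) = 0.06584.
[out] = 0.06584 × 108 = 7.111 mmol L⁻¹.

7.11 mmol L⁻¹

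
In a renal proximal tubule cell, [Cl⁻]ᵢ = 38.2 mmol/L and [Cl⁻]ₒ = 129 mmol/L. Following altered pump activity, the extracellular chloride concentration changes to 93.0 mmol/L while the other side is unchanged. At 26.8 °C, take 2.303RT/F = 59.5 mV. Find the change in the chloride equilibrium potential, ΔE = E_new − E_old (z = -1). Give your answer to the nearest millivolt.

8 mV

E_old = (59.5/-1)·log₁₀(129/38.2) = -31.45 mV
E_new = (59.5/-1)·log₁₀(93.0/38.2) = -22.99 mV
ΔE = -22.99 − (-31.45) = 8.46 mV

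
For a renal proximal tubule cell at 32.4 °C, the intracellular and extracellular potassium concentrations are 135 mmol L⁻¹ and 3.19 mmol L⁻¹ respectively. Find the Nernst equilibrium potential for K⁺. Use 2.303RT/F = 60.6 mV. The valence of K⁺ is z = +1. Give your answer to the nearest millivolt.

-99 mV

E = (60.6/z) · log₁₀([K⁺]_out/[K⁺]_in) with z = +1.
= (60.6/1) · log₁₀(3.19/135) = 60.60 · log₁₀(0.02363)
= 60.60 · (-1.6265) = -98.57 mV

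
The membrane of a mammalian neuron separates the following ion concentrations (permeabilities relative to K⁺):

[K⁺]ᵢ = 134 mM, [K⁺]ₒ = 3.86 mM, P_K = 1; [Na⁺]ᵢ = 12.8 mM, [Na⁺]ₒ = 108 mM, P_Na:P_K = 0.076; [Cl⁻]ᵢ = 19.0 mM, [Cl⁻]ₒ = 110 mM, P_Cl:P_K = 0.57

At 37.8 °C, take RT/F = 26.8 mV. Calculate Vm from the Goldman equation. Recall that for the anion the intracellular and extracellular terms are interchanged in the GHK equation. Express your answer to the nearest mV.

Vm = 26.8 · ln[(Σ P·[cation]ₒ + Σ P·[anion]ᵢ) / (Σ P·[cation]ᵢ + Σ P·[anion]ₒ)]
Numerator = 1×3.86 + 0.076×108 + 0.57×19.0 = 22.9
Denominator = 1×134 + 0.076×12.8 + 0.57×110 = 197.7
Vm = 26.8 · ln(0.11584) = 26.8 × (-2.1556) = -57.77 mV

-58 mV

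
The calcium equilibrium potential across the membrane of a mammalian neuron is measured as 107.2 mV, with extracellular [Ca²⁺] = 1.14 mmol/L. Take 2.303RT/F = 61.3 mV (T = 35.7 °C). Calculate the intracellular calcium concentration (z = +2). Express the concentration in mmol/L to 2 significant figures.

Nernst: E = (61.3/2) · log₁₀([out]/[in]), so log₁₀([out]/[in]) = 107.2 × 2 / 61.3 = 3.4976.
[out]/[in] = 10^(3.4976) = 3145.
[in] = 1.14 / 3145 = 0.0003625 mmol/L.

0.00036 mmol/L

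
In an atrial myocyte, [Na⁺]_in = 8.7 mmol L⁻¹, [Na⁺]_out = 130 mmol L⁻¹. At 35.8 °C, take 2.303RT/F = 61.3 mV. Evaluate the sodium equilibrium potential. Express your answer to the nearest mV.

72 mV

E = (61.3/z) · log₁₀([Na⁺]_out/[Na⁺]_in) with z = +1.
= (61.3/1) · log₁₀(130/8.7) = 61.30 · log₁₀(14.94)
= 61.30 · (1.1744) = 71.99 mV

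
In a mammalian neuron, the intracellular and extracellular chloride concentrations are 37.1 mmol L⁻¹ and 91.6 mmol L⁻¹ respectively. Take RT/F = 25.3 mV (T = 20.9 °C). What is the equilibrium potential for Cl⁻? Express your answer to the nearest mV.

E = (25.3/z) · ln([Cl⁻]_out/[Cl⁻]_in) with z = -1.
For an anion, dividing by z = -1 reverses the sign.
= (25.3/-1) · ln(91.6/37.1) = -25.30 · ln(2.469)
= -25.30 · (0.9038) = -22.87 mV

-23 mV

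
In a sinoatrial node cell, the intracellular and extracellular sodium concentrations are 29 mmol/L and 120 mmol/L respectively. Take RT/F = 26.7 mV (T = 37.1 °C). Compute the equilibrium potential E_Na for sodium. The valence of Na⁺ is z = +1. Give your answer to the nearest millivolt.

38 mV

E = (26.7/z) · ln([Na⁺]_out/[Na⁺]_in) with z = +1.
= (26.7/1) · ln(120/29) = 26.70 · ln(4.138)
= 26.70 · (1.4202) = 37.92 mV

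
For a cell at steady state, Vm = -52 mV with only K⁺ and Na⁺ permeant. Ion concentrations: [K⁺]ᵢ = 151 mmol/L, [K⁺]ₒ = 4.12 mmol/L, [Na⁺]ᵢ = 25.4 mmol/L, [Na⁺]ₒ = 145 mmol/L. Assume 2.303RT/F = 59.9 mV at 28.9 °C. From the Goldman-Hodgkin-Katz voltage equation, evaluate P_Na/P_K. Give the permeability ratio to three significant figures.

Let α = P_Na/P_K. GHK: Vm = 59.9·log₁₀[(Kₒ + α·Naₒ)/(Kᵢ + α·Naᵢ)].
10^(Vm/59.9) = 10^(-52.0/59.9) = 0.13548
So 0.13548·(Kᵢ + α·Naᵢ) = Kₒ + α·Naₒ → α = (0.13548·151.0 − 4.12) / (145.0 − 0.13548·25.4)
α = (20.46 − 4.12) / (145.0 − 3.441) = 16.34/141.6 = 0.1154

0.115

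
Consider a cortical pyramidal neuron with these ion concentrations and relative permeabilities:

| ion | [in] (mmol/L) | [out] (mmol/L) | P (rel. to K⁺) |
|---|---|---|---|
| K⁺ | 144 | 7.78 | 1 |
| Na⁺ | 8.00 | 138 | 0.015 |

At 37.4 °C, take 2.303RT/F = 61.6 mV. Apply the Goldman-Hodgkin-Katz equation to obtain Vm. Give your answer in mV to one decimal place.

Vm = 61.6 · log₁₀[(Σ P·[cation]ₒ + Σ P·[anion]ᵢ) / (Σ P·[cation]ᵢ + Σ P·[anion]ₒ)]
Numerator = 1×7.78 + 0.015×138 = 9.85
Denominator = 1×144 + 0.015×8.00 = 144.1
Vm = 61.6 · log₁₀(0.068346) = 61.6 × (-1.1653) = -71.78 mV

-71.8 mV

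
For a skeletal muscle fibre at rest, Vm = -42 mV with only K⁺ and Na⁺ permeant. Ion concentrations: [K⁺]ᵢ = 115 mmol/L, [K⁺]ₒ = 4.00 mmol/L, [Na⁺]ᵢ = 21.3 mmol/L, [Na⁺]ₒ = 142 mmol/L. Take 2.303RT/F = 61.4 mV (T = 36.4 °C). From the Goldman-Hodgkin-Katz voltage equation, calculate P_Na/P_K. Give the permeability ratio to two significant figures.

Let α = P_Na/P_K. GHK: Vm = 61.4·log₁₀[(Kₒ + α·Naₒ)/(Kᵢ + α·Naᵢ)].
10^(Vm/61.4) = 10^(-42.0/61.4) = 0.207
So 0.207·(Kᵢ + α·Naᵢ) = Kₒ + α·Naₒ → α = (0.207·115.0 − 4.0) / (142.0 − 0.207·21.3)
α = (23.8 − 4.0) / (142.0 − 4.409) = 19.8/137.6 = 0.1439

0.14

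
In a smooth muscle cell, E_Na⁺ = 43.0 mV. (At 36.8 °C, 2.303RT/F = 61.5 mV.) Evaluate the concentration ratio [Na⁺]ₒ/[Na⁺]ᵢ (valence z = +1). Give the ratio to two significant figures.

log₁₀([out]/[in]) = E·z/(61.5) = 43.0 × 1 / 61.5 = 0.6992
[out]/[in] = 10^(0.6992) = 5.002

5.0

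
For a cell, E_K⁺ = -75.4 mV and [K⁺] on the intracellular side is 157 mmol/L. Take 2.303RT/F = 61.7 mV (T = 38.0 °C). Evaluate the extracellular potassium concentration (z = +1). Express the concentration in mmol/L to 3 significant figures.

Nernst: E = (61.7/1) · log₁₀([out]/[in]), so log₁₀([out]/[in]) = -75.4 × 1 / 61.7 = -1.2220.
[out]/[in] = 10^(-1.2220) = 0.05997.
[out] = 0.05997 × 157 = 9.416 mmol/L.

9.42 mmol/L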